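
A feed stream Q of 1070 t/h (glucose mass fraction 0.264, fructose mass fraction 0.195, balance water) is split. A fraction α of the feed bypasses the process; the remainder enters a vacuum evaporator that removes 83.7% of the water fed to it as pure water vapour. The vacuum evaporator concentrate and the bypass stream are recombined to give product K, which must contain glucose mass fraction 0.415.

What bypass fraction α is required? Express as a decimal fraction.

0.196

All 1070×0.264 = 282.48 t/h of glucose reaches K, so K = 282.48/0.415 = 680.67 t/h and vapour = 389.33 t/h.
The evaporator receives (1−α)·1070 of feed at 0.541 water and removes 0.837 of that water:
0.837×0.541×(1−α)×1070 = 389.33
(1−α) = 389.33/484.51 = 0.8035;  α = 0.1965.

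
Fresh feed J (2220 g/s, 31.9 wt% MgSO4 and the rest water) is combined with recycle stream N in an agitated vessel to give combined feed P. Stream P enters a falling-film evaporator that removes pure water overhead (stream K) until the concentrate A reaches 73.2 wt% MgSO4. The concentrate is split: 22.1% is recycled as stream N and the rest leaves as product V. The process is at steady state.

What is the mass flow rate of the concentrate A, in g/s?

Overall MgSO4 balance (none leaves overhead): MgSO4 in fresh feed = MgSO4 in product, i.e. 2220×0.319 = (1−0.221)·A·0.732.
A = 708.18/(0.732×0.779) = 1241.9 g/s.

1242 g/s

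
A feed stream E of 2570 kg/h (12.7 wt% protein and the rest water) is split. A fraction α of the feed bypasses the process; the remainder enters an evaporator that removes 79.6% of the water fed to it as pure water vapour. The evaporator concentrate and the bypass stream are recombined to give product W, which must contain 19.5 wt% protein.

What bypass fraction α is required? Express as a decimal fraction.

All 2570×0.127 = 326.39 kg/h of protein reaches W, so W = 326.39/0.195 = 1673.8 kg/h and vapour = 896.21 kg/h.
The evaporator receives (1−α)·2570 of feed at 0.873 water and removes 0.796 of that water:
0.796×0.873×(1−α)×2570 = 896.21
(1−α) = 896.21/1785.9 = 0.5018;  α = 0.4982.

0.498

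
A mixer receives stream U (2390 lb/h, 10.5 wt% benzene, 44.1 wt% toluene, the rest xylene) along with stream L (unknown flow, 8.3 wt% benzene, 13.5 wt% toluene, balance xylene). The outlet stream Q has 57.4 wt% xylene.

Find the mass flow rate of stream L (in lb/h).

1379 lb/h

Let L be the unknown flow. Total out = 2390 + L.
xylene balance: 1085.1 + 0.782·L = 0.574·(2390 + L)
(0.782 − 0.574)·L = 0.574×2390 − 1085.1 = 286.8
L = 286.8 / 0.208 = 1378.8 lb/h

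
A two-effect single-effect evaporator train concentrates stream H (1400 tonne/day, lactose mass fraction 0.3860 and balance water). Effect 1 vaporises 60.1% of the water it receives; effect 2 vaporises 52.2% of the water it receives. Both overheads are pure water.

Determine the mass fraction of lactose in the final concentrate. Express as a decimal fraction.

water in feed = 1400×0.614 = 859.6 tonne/day.
After stage 1: water left = (1−0.601)×859.6 = 342.98; stream total = 883.38 tonne/day.
After stage 2: water left = (1−0.522)×342.98 = 163.94; final concentrate = 704.34 tonne/day.
lactose fraction = 540.4/704.34 = 0.7672.

0.7672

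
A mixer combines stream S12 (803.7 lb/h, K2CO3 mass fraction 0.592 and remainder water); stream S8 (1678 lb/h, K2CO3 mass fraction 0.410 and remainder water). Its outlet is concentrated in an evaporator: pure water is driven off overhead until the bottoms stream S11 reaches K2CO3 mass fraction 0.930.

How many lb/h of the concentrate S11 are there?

K2CO3 entering = 803.7×0.592 + 1678×0.410 = 1163.8 lb/h.
All K2CO3 reports to S11, so S11 = 1163.8/0.930 = 1251.4 lb/h.

1251 lb/h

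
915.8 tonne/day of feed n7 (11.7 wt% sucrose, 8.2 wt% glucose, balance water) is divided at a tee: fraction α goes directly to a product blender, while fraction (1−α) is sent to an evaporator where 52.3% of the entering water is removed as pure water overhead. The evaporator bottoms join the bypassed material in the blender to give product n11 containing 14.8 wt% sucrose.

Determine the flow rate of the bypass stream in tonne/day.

All 915.8×0.117 = 107.15 tonne/day of sucrose reaches n11, so n11 = 107.15/0.148 = 723.98 tonne/day and vapour = 191.82 tonne/day.
The evaporator receives (1−α)·915.8 of feed at 0.801 water and removes 0.523 of that water:
0.523×0.801×(1−α)×915.8 = 191.82
(1−α) = 191.82/383.65 = 0.5000;  α = 0.5000.
Bypass flow = 0.5000×915.8 = 457.9 tonne/day.

457.9 tonne/day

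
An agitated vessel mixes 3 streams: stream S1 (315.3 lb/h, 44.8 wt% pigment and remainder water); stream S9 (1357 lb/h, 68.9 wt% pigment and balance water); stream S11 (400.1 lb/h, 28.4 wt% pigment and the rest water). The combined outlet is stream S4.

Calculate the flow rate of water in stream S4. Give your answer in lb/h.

water out = water in = 315.3×0.552 + 1357×0.311 + 400.1×0.716 = 882.54 lb/h.

882.5 lb/h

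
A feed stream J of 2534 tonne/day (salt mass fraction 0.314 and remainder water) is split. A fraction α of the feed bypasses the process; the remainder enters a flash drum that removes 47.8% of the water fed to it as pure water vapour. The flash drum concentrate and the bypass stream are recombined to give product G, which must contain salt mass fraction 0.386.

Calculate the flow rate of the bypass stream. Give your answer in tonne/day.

1093 tonne/day

All 2534×0.314 = 795.68 tonne/day of salt reaches G, so G = 795.68/0.386 = 2061.3 tonne/day and vapour = 472.66 tonne/day.
The evaporator receives (1−α)·2534 of feed at 0.686 water and removes 0.478 of that water:
0.478×0.686×(1−α)×2534 = 472.66
(1−α) = 472.66/830.92 = 0.5688;  α = 0.4312.
Bypass flow = 0.4312×2534 = 1092.5 tonne/day.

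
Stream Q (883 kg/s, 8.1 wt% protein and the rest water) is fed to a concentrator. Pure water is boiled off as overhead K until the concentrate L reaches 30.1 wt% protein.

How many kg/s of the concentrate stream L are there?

237.6 kg/s

protein is conserved: 883×0.081 = 71.523 kg/s all reports to the concentrate.
Concentrate = 71.523/(target fraction) = 237.62 kg/s.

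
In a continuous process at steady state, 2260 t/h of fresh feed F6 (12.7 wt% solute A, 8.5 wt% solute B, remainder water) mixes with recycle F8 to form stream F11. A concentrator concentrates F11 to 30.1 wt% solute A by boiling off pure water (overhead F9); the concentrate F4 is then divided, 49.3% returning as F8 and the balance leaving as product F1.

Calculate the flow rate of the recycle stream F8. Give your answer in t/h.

927.2 t/h

Overall solute A balance (none leaves overhead): solute A in fresh feed = solute A in product, i.e. 2260×0.127 = (1−0.493)·F4·0.301.
F4 = 287.02/(0.301×0.507) = 1880.8 t/h.
Recycle F8 = 0.493×1880.8 = 927.22 t/h.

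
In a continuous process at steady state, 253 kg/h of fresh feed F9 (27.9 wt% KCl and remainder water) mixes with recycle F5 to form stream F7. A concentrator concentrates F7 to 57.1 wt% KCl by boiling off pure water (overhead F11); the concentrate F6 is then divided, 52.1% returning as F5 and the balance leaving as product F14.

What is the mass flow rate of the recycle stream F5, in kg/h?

Overall KCl balance (none leaves overhead): KCl in fresh feed = KCl in product, i.e. 253×0.279 = (1−0.521)·F6·0.571.
F6 = 70.587/(0.571×0.479) = 258.08 kg/h.
Recycle F5 = 0.521×258.08 = 134.46 kg/h.

134.5 kg/h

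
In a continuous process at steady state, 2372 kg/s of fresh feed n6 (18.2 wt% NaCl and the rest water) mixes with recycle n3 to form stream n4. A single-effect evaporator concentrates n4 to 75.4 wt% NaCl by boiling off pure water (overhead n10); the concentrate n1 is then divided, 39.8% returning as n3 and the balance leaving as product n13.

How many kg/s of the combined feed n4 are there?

Overall NaCl balance (none leaves overhead): NaCl in fresh feed = NaCl in product, i.e. 2372×0.182 = (1−0.398)·n1·0.754.
n1 = 431.7/(0.754×0.602) = 951.08 kg/s.
Recycle n3 = 0.398×951.08 = 378.53 kg/s.
Combined feed n4 = 2372 + 378.53 = 2750.5 kg/s.

2751 kg/s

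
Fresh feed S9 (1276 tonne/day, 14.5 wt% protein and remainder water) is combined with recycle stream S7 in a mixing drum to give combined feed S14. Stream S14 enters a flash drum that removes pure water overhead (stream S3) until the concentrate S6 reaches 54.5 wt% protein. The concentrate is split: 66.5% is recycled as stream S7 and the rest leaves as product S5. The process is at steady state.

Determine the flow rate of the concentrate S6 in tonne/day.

Overall protein balance (none leaves overhead): protein in fresh feed = protein in product, i.e. 1276×0.145 = (1−0.665)·S6·0.545.
S6 = 185.02/(0.545×0.335) = 1013.4 tonne/day.

1013 tonne/day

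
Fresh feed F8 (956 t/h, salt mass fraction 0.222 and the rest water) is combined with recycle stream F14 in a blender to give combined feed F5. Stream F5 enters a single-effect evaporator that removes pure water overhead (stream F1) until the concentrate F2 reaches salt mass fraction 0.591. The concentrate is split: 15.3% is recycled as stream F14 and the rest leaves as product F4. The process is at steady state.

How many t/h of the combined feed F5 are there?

Overall salt balance (none leaves overhead): salt in fresh feed = salt in product, i.e. 956×0.222 = (1−0.153)·F2·0.591.
F2 = 212.23/(0.591×0.847) = 423.97 t/h.
Recycle F14 = 0.153×423.97 = 64.868 t/h.
Combined feed F5 = 956 + 64.868 = 1020.9 t/h.

1021 t/h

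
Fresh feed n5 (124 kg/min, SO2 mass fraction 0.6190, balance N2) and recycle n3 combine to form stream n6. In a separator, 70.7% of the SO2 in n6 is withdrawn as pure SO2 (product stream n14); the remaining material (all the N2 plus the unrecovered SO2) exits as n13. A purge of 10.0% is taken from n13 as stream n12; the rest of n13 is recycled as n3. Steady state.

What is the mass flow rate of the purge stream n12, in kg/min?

N2 enters only via n5 and leaves only via the purge: 124×0.381 = 0.100×(N2 in n13), and the separator passes all N2, so N2 in n6 = N2 in n13 = 472.44 kg/min.
SO2 in n6: m_A = 124×0.619 + (1−0.100)·(1−0.707)·m_A, so m_A = 76.756/0.7363 = 104.25 kg/min.
n13 = (1−0.707)×104.25 + 472.44 = 502.98 kg/min.
Purge n12 = 0.100×502.98 = 50.298 kg/min.

50.3 kg/min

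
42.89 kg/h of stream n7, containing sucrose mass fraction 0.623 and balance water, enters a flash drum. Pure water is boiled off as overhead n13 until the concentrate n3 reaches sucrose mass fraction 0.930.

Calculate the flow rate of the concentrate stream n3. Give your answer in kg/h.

28.73 kg/h

sucrose is conserved: 42.89×0.623 = 26.72 kg/h all reports to the concentrate.
Concentrate = 26.72/(target fraction) = 28.732 kg/h.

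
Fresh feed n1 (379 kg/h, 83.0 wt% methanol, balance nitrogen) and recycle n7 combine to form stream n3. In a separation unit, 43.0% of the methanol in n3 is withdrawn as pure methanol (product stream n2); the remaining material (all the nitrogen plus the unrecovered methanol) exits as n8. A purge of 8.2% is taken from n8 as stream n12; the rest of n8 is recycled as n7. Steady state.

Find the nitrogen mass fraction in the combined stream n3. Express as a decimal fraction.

nitrogen enters only via n1 and leaves only via the purge: 379×0.170 = 0.082×(nitrogen in n8), and the separation unit passes all nitrogen, so nitrogen in n3 = nitrogen in n8 = 785.73 kg/h.
methanol in n3: m_A = 379×0.830 + (1−0.082)·(1−0.430)·m_A, so m_A = 314.57/0.4767 = 659.84 kg/h.
n3 = 659.84 + 785.73 = 1445.6 kg/h.
nitrogen fraction in n3 = 785.73/1445.6 = 0.544.

0.544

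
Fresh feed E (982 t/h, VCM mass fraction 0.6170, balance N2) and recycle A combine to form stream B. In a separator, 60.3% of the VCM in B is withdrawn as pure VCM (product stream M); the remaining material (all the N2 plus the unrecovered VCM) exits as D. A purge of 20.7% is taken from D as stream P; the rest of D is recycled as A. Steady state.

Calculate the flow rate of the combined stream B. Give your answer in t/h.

N2 enters only via E and leaves only via the purge: 982×0.383 = 0.207×(N2 in D), and the separator passes all N2, so N2 in B = N2 in D = 1816.9 t/h.
VCM in B: m_A = 982×0.617 + (1−0.207)·(1−0.603)·m_A, so m_A = 605.89/0.6852 = 884.29 t/h.
B = 884.29 + 1816.9 = 2701.2 t/h.

2701 t/h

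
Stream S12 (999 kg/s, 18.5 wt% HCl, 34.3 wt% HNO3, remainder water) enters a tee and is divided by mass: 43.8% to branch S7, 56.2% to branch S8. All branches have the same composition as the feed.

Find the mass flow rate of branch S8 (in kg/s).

Branch S8 flow = 0.562×999 = 561.44 kg/s.

561.4 kg/s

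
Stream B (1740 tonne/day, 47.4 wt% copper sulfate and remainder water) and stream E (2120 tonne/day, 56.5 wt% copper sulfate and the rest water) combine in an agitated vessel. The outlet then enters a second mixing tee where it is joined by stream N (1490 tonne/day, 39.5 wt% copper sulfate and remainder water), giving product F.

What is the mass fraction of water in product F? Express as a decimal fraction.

Overall, product flow = 5350 tonne/day.
water in = 1740×0.526 + 2120×0.435 + 1490×0.605 = 2738.9 tonne/day.
water fraction in F = 0.512.

0.512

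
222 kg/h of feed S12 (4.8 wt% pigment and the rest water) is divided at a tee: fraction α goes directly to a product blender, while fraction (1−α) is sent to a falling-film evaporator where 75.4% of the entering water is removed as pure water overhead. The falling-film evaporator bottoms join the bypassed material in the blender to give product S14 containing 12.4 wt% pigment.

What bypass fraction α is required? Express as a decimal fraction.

0.146

All 222×0.048 = 10.656 kg/h of pigment reaches S14, so S14 = 10.656/0.124 = 85.935 kg/h and vapour = 136.06 kg/h.
The evaporator receives (1−α)·222 of feed at 0.952 water and removes 0.754 of that water:
0.754×0.952×(1−α)×222 = 136.06
(1−α) = 136.06/159.35 = 0.8539;  α = 0.1461.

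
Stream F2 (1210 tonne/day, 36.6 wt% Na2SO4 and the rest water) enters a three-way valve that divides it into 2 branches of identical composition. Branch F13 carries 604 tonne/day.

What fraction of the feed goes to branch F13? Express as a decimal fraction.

0.499

Fraction to F13 = 604/1210 = 0.4992.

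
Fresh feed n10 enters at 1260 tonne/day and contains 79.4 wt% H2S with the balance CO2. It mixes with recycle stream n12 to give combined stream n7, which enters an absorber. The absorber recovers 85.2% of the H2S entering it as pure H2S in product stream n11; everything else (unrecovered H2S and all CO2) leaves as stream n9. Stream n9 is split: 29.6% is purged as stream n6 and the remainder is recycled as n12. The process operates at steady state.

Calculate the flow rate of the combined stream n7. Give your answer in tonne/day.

1994 tonne/day

CO2 enters only via n10 and leaves only via the purge: 1260×0.206 = 0.296×(CO2 in n9), and the absorber passes all CO2, so CO2 in n7 = CO2 in n9 = 876.89 tonne/day.
H2S in n7: m_A = 1260×0.794 + (1−0.296)·(1−0.852)·m_A, so m_A = 1000.4/0.8958 = 1116.8 tonne/day.
n7 = 1116.8 + 876.89 = 1993.7 tonne/day.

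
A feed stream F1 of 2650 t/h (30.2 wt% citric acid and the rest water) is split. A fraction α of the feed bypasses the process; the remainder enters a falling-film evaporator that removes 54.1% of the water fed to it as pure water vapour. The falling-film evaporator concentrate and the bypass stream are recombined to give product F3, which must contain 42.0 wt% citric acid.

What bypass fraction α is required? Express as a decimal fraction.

All 2650×0.302 = 800.3 t/h of citric acid reaches F3, so F3 = 800.3/0.420 = 1905.5 t/h and vapour = 744.52 t/h.
The evaporator receives (1−α)·2650 of feed at 0.698 water and removes 0.541 of that water:
0.541×0.698×(1−α)×2650 = 744.52
(1−α) = 744.52/1000.7 = 0.7440;  α = 0.2560.

0.256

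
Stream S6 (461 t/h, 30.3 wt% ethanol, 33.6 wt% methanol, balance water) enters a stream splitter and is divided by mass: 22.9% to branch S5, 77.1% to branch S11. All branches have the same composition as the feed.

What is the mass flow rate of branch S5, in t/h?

Branch S5 flow = 0.229×461 = 105.57 t/h.

105.6 t/h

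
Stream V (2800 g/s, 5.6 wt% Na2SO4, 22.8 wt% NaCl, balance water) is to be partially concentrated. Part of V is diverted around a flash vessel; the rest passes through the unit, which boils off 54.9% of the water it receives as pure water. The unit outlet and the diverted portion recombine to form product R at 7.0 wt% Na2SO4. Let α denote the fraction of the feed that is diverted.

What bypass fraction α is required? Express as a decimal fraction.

All 2800×0.056 = 156.8 g/s of Na2SO4 reaches R, so R = 156.8/0.070 = 2240 g/s and vapour = 560 g/s.
The evaporator receives (1−α)·2800 of feed at 0.716 water and removes 0.549 of that water:
0.549×0.716×(1−α)×2800 = 560
(1−α) = 560/1100.6 = 0.5088;  α = 0.4912.

0.491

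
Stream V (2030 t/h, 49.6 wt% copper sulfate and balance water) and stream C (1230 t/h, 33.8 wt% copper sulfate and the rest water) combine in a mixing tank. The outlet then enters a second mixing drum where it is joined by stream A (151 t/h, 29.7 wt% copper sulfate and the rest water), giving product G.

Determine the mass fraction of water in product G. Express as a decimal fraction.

Overall, product flow = 3411 t/h.
water in = 2030×0.504 + 1230×0.662 + 151×0.703 = 1943.5 t/h.
water fraction in G = 0.5698.

0.5698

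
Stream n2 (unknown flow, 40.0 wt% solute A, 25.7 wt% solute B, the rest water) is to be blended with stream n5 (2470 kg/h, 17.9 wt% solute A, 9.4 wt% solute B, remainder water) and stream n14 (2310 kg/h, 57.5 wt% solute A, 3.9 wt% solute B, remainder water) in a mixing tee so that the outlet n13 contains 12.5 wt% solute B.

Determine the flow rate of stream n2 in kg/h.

2085 kg/h

Let n2 be the unknown flow. Total out = 4780 + n2.
solute B balance: 322.27 + 0.257·n2 = 0.125·(4780 + n2)
(0.257 − 0.125)·n2 = 0.125×4780 − 322.27 = 275.23
n2 = 275.23 / 0.132 = 2085.1 kg/h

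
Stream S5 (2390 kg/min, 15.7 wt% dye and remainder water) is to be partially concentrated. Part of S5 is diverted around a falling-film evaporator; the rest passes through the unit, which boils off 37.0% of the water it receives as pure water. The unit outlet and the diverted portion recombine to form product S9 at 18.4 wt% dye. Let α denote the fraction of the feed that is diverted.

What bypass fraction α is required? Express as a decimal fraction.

All 2390×0.157 = 375.23 kg/min of dye reaches S9, so S9 = 375.23/0.184 = 2039.3 kg/min and vapour = 350.71 kg/min.
The evaporator receives (1−α)·2390 of feed at 0.843 water and removes 0.370 of that water:
0.370×0.843×(1−α)×2390 = 350.71
(1−α) = 350.71/745.46 = 0.4705;  α = 0.5295.

0.530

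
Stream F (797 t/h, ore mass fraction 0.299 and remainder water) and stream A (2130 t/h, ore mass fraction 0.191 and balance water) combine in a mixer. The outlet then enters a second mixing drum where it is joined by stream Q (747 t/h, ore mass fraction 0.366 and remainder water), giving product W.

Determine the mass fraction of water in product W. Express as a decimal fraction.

0.750

Overall, product flow = 3674 t/h.
water in = 797×0.701 + 2130×0.809 + 747×0.634 = 2755.5 t/h.
water fraction in W = 0.750.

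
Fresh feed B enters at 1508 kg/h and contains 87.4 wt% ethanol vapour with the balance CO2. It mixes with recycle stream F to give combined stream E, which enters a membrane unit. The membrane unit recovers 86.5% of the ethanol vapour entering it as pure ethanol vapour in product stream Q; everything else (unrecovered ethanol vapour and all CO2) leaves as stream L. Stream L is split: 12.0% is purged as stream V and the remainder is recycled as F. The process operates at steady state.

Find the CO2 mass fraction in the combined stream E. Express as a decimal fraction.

0.5142

CO2 enters only via B and leaves only via the purge: 1508×0.126 = 0.120×(CO2 in L), and the membrane unit passes all CO2, so CO2 in E = CO2 in L = 1583.4 kg/h.
ethanol vapour in E: m_A = 1508×0.874 + (1−0.120)·(1−0.865)·m_A, so m_A = 1318/0.8812 = 1495.7 kg/h.
E = 1495.7 + 1583.4 = 3079.1 kg/h.
CO2 fraction in E = 1583.4/3079.1 = 0.5142.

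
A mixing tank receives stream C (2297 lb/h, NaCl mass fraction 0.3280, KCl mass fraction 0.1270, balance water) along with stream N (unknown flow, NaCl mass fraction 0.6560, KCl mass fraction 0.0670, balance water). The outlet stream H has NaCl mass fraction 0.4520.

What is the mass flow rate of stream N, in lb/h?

Let N be the unknown flow. Total out = 2297 + N.
NaCl balance: 753.42 + 0.656·N = 0.452·(2297 + N)
(0.656 − 0.452)·N = 0.452×2297 − 753.42 = 284.83
N = 284.83 / 0.204 = 1396.2 lb/h

1396 lb/h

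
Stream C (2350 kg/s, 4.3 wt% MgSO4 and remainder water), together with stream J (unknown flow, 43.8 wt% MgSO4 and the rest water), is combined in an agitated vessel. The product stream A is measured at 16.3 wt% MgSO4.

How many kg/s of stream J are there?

Let J be the unknown flow. Total out = 2350 + J.
MgSO4 balance: 101.05 + 0.438·J = 0.163·(2350 + J)
(0.438 − 0.163)·J = 0.163×2350 − 101.05 = 282
J = 282 / 0.275 = 1025.5 kg/s

1025 kg/s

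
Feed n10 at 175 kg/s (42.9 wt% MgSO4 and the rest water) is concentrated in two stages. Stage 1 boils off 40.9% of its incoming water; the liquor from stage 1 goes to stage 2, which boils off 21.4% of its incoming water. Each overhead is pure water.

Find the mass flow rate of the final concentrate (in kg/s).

121.5 kg/s

water in feed = 175×0.571 = 99.925 kg/s.
After stage 1: water left = (1−0.409)×99.925 = 59.056; stream total = 134.13 kg/s.
After stage 2: water left = (1−0.214)×59.056 = 46.418; final concentrate = 121.49 kg/s.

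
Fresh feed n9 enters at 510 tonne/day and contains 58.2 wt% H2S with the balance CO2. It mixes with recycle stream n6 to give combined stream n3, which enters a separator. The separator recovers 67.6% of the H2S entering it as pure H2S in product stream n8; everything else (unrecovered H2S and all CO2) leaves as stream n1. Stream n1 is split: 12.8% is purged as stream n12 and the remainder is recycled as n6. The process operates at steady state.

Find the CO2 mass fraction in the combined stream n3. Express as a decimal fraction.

0.801

CO2 enters only via n9 and leaves only via the purge: 510×0.418 = 0.128×(CO2 in n1), and the separator passes all CO2, so CO2 in n3 = CO2 in n1 = 1665.5 tonne/day.
H2S in n3: m_A = 510×0.582 + (1−0.128)·(1−0.676)·m_A, so m_A = 296.82/0.7175 = 413.7 tonne/day.
n3 = 413.7 + 1665.5 = 2079.2 tonne/day.
CO2 fraction in n3 = 1665.5/2079.2 = 0.801.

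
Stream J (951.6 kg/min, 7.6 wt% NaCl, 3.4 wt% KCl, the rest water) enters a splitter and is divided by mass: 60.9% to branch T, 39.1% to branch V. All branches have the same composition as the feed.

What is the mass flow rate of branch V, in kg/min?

372.1 kg/min

Branch V flow = 0.391×951.6 = 372.08 kg/min.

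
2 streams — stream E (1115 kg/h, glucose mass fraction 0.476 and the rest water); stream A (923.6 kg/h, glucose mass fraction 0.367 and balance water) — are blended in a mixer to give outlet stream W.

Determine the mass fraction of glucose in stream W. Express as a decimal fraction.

0.427

Total flow out = 1115 + 923.6 = 2038.6 kg/h.
glucose in = 1115×0.476 + 923.6×0.367 = 869.7 kg/h.
glucose mass fraction in W = 869.7/2038.6 = 0.427.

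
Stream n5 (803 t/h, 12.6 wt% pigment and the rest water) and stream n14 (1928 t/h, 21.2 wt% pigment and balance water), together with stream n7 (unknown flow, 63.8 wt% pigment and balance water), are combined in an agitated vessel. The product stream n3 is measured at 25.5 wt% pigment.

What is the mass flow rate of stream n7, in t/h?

Let n7 be the unknown flow. Total out = 2731 + n7.
pigment balance: 509.91 + 0.638·n7 = 0.255·(2731 + n7)
(0.638 − 0.255)·n7 = 0.255×2731 − 509.91 = 186.49
n7 = 186.49 / 0.383 = 486.92 t/h

486.9 t/h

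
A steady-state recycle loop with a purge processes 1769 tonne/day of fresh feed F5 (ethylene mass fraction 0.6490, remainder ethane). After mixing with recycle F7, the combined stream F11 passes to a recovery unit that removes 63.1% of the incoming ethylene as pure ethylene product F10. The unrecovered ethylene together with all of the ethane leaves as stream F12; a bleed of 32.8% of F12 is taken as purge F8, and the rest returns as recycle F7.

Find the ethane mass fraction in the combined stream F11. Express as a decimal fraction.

ethane enters only via F5 and leaves only via the purge: 1769×0.351 = 0.328×(ethane in F12), and the recovery unit passes all ethane, so ethane in F11 = ethane in F12 = 1893 tonne/day.
ethylene in F11: m_A = 1769×0.649 + (1−0.328)·(1−0.631)·m_A, so m_A = 1148.1/0.7520 = 1526.6 tonne/day.
F11 = 1526.6 + 1893 = 3419.7 tonne/day.
ethane fraction in F11 = 1893/3419.7 = 0.5536.

0.5536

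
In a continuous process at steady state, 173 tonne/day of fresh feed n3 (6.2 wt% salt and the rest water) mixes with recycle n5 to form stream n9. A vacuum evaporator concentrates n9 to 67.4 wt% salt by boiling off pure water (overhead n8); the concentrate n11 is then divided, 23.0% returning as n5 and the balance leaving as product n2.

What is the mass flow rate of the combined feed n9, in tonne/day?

177.8 tonne/day

Overall salt balance (none leaves overhead): salt in fresh feed = salt in product, i.e. 173×0.062 = (1−0.230)·n11·0.674.
n11 = 10.726/(0.674×0.770) = 20.667 tonne/day.
Recycle n5 = 0.230×20.667 = 4.7535 tonne/day.
Combined feed n9 = 173 + 4.7535 = 177.75 tonne/day.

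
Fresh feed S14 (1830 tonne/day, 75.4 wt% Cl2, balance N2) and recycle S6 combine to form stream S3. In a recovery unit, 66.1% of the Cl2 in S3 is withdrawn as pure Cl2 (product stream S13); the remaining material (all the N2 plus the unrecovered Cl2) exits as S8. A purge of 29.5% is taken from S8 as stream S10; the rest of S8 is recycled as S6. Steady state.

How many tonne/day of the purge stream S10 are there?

N2 enters only via S14 and leaves only via the purge: 1830×0.246 = 0.295×(N2 in S8), and the recovery unit passes all N2, so N2 in S3 = N2 in S8 = 1526 tonne/day.
Cl2 in S3: m_A = 1830×0.754 + (1−0.295)·(1−0.661)·m_A, so m_A = 1379.8/0.7610 = 1813.2 tonne/day.
S8 = (1−0.661)×1813.2 + 1526 = 2140.7 tonne/day.
Purge S10 = 0.295×2140.7 = 631.5 tonne/day.

631.5 tonne/day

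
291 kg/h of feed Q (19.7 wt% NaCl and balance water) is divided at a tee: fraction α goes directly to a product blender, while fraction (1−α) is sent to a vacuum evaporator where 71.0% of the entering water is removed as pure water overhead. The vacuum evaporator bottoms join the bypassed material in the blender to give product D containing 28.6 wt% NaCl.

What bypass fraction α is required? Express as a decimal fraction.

0.454

All 291×0.197 = 57.327 kg/h of NaCl reaches D, so D = 57.327/0.286 = 200.44 kg/h and vapour = 90.556 kg/h.
The evaporator receives (1−α)·291 of feed at 0.803 water and removes 0.710 of that water:
0.710×0.803×(1−α)×291 = 90.556
(1−α) = 90.556/165.91 = 0.5458;  α = 0.4542.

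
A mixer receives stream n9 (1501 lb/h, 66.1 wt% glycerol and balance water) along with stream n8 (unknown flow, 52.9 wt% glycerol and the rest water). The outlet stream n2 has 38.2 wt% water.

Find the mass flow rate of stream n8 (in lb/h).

725.2 lb/h

Let n8 be the unknown flow. Total out = 1501 + n8.
water balance: 508.84 + 0.471·n8 = 0.382·(1501 + n8)
(0.471 − 0.382)·n8 = 0.382×1501 − 508.84 = 64.543
n8 = 64.543 / 0.089 = 725.2 lb/h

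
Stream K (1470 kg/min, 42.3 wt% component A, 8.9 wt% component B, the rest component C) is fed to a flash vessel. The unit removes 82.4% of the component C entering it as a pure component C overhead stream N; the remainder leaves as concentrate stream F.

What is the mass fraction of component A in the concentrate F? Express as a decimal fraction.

0.707

component A is not removed: 1470×0.423 = 621.81 kg/min of component A enters F.
component C entering = 1470×0.488 = 717.36 kg/min; overhead removed = 0.824×717.36 = 591.1 kg/min.
Concentrate = 1470 − 591.1 = 878.9 kg/min.
Mass fraction = 621.81/878.9 = 0.707.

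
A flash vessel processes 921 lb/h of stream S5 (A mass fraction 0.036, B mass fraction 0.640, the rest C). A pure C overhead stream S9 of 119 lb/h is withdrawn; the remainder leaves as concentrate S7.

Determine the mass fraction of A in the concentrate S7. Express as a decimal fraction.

0.041

A is not removed: 921×0.036 = 33.156 lb/h of A enters S7.
Concentrate = 921 − 119 = 802 lb/h.
Mass fraction = 33.156/802 = 0.041.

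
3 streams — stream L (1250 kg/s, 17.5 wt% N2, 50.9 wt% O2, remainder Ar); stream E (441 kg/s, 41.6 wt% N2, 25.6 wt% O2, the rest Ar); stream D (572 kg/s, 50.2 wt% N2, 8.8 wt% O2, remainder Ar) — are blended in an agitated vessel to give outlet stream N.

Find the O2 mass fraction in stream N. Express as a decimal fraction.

Total flow out = 1250 + 441 + 572 = 2263 kg/s.
O2 in = 1250×0.509 + 441×0.256 + 572×0.088 = 799.48 kg/s.
O2 mass fraction in N = 799.48/2263 = 0.353.

0.353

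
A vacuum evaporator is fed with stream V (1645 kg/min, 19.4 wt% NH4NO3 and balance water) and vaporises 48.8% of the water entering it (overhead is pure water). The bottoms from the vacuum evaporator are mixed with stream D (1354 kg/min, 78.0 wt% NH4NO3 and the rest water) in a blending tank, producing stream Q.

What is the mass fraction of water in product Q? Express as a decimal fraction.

Vapour removed = 0.488×0.806×1645 = 647.02 kg/min; concentrate = 997.98 kg/min.
water reaching the mixer = 678.85 (from concentrate) + 1354×0.220 = 976.73 kg/min.
Product flow = 997.98 + 1354 = 2352 kg/min; water fraction = 0.415.

0.415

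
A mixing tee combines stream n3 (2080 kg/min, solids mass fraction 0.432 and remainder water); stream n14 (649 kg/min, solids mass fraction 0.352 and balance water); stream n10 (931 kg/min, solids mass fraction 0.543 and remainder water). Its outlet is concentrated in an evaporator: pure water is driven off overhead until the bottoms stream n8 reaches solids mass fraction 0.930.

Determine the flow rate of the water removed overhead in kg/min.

1905 kg/min

solids entering = 2080×0.432 + 649×0.352 + 931×0.543 = 1632.5 kg/min.
All solids reports to n8, so n8 = 1632.5/0.930 = 1755.4 kg/min.
Total feed = 3660 kg/min; overhead = 3660 − 1755.4 = 1904.6 kg/min.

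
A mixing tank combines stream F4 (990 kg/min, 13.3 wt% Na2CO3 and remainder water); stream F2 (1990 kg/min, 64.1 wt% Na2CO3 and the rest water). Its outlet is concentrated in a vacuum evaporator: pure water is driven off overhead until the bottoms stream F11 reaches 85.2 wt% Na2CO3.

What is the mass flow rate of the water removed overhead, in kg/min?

1328 kg/min

Na2CO3 entering = 990×0.133 + 1990×0.641 = 1407.3 kg/min.
All Na2CO3 reports to F11, so F11 = 1407.3/0.852 = 1651.7 kg/min.
Total feed = 2980 kg/min; overhead = 2980 − 1651.7 = 1328.3 kg/min.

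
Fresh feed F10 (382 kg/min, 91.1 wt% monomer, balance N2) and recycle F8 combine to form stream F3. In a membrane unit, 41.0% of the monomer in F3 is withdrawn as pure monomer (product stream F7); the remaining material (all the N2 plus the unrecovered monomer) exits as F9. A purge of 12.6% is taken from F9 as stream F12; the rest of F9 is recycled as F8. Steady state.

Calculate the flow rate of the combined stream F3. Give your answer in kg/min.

N2 enters only via F10 and leaves only via the purge: 382×0.089 = 0.126×(N2 in F9), and the membrane unit passes all N2, so N2 in F3 = N2 in F9 = 269.83 kg/min.
monomer in F3: m_A = 382×0.911 + (1−0.126)·(1−0.410)·m_A, so m_A = 348/0.4843 = 718.51 kg/min.
F3 = 718.51 + 269.83 = 988.33 kg/min.

988.3 kg/min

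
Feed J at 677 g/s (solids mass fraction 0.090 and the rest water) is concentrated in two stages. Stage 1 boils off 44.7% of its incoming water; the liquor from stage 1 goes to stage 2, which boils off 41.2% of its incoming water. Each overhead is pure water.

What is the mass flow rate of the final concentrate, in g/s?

261.3 g/s

water in feed = 677×0.910 = 616.07 g/s.
After stage 1: water left = (1−0.447)×616.07 = 340.69; stream total = 401.62 g/s.
After stage 2: water left = (1−0.412)×340.69 = 200.32; final concentrate = 261.25 g/s.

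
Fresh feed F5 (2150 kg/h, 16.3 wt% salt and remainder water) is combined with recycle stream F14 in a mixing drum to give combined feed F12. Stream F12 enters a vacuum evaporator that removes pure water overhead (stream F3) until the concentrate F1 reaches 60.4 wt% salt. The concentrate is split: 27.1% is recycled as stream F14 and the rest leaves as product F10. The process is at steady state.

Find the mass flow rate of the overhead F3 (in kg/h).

1570 kg/h

Overall salt balance (none leaves overhead): salt in fresh feed = salt in product, i.e. 2150×0.163 = (1−0.271)·F1·0.604.
F1 = 350.45/(0.604×0.729) = 795.91 kg/h.
Recycle F14 = 0.271×795.91 = 215.69 kg/h.
Combined feed F12 = 2150 + 215.69 = 2365.7 kg/h.
Overhead F3 = F12 − F1 = 2365.7 − 795.91 = 1569.8 kg/h.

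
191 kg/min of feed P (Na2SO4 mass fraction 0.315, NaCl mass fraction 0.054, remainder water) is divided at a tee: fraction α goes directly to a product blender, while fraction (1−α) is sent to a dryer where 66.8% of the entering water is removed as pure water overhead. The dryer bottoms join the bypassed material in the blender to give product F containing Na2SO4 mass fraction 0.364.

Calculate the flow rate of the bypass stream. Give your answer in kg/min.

130 kg/min

All 191×0.315 = 60.165 kg/min of Na2SO4 reaches F, so F = 60.165/0.364 = 165.29 kg/min and vapour = 25.712 kg/min.
The evaporator receives (1−α)·191 of feed at 0.631 water and removes 0.668 of that water:
0.668×0.631×(1−α)×191 = 25.712
(1−α) = 25.712/80.508 = 0.3194;  α = 0.6806.
Bypass flow = 0.6806×191 = 130 kg/min.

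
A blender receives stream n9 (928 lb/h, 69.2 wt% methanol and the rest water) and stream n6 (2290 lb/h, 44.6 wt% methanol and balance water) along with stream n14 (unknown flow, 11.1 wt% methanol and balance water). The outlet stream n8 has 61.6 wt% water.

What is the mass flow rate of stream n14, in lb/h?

1567 lb/h

Let n14 be the unknown flow. Total out = 3218 + n14.
water balance: 1554.5 + 0.889·n14 = 0.616·(3218 + n14)
(0.889 − 0.616)·n14 = 0.616×3218 − 1554.5 = 427.8
n14 = 427.8 / 0.273 = 1567 lb/h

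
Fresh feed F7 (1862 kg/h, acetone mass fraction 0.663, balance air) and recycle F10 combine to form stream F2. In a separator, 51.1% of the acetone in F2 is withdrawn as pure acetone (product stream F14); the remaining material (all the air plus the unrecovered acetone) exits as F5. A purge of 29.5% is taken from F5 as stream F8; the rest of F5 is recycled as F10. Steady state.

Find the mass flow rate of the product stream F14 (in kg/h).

acetone in F2: m_A = 1862×0.663 + (1−0.295)·(1−0.511)·m_A, so m_A = 1234.5/0.6553 = 1884 kg/h.
Product F14 = 0.511×1884 = 962.73 kg/h.

962.7 kg/h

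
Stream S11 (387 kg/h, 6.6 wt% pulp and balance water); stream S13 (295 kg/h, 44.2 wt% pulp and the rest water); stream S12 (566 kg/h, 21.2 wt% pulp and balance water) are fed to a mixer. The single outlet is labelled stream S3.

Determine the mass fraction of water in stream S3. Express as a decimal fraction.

0.7789

Total flow out = 387 + 295 + 566 = 1248 kg/h.
water in = 387×0.934 + 295×0.558 + 566×0.788 = 972.08 kg/h.
water mass fraction in S3 = 972.08/1248 = 0.7789.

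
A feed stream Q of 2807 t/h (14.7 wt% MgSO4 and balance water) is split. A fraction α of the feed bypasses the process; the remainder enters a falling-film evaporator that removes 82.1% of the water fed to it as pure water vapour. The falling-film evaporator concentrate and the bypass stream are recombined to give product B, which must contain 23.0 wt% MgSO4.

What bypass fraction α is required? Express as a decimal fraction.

0.485

All 2807×0.147 = 412.63 t/h of MgSO4 reaches B, so B = 412.63/0.230 = 1794 t/h and vapour = 1013 t/h.
The evaporator receives (1−α)·2807 of feed at 0.853 water and removes 0.821 of that water:
0.821×0.853×(1−α)×2807 = 1013
(1−α) = 1013/1965.8 = 0.5153;  α = 0.4847.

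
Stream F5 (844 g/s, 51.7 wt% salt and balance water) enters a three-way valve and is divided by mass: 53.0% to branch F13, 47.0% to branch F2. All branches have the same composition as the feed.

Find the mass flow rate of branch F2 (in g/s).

Branch F2 flow = 0.470×844 = 396.68 g/s.

396.7 g/s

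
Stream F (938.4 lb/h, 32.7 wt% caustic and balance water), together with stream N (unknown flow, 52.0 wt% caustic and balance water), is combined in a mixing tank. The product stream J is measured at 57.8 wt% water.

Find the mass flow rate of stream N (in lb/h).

909.7 lb/h

Let N be the unknown flow. Total out = 938.4 + N.
water balance: 631.54 + 0.480·N = 0.578·(938.4 + N)
(0.480 − 0.578)·N = 0.578×938.4 − 631.54 = -89.148
N = -89.148 / -0.098 = 909.67 lb/h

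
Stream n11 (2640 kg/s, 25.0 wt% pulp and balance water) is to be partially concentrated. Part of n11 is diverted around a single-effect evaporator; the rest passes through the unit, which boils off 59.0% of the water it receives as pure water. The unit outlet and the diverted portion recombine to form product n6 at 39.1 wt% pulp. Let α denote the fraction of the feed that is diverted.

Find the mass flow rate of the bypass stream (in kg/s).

488.5 kg/s

All 2640×0.250 = 660 kg/s of pulp reaches n6, so n6 = 660/0.391 = 1688 kg/s and vapour = 952.02 kg/s.
The evaporator receives (1−α)·2640 of feed at 0.750 water and removes 0.590 of that water:
0.590×0.750×(1−α)×2640 = 952.02
(1−α) = 952.02/1168.2 = 0.8149;  α = 0.1851.
Bypass flow = 0.1851×2640 = 488.54 kg/s.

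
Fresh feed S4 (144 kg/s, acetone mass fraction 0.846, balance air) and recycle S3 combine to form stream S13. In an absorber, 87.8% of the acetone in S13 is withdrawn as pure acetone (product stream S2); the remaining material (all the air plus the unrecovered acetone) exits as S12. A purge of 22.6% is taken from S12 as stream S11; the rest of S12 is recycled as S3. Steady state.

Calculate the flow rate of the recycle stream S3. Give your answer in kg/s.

88.65 kg/s

air enters only via S4 and leaves only via the purge: 144×0.154 = 0.226×(air in S12), and the absorber passes all air, so air in S13 = air in S12 = 98.124 kg/s.
acetone in S13: m_A = 144×0.846 + (1−0.226)·(1−0.878)·m_A, so m_A = 121.82/0.9056 = 134.53 kg/s.
S12 = (1−0.878)×134.53 + 98.124 = 114.54 kg/s.
Recycle S3 = (1−0.226)×114.54 = 88.651 kg/s.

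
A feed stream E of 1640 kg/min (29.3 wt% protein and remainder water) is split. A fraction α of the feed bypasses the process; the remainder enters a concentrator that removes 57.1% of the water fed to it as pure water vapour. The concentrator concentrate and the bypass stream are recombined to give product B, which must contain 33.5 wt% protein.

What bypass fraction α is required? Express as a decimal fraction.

All 1640×0.293 = 480.52 kg/min of protein reaches B, so B = 480.52/0.335 = 1434.4 kg/min and vapour = 205.61 kg/min.
The evaporator receives (1−α)·1640 of feed at 0.707 water and removes 0.571 of that water:
0.571×0.707×(1−α)×1640 = 205.61
(1−α) = 205.61/662.06 = 0.3106;  α = 0.6894.

0.689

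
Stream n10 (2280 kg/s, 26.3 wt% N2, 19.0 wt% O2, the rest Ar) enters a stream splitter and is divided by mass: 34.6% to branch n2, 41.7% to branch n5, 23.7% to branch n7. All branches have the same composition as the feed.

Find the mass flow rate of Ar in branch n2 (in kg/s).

Branch n2 total = 0.346×2280 = 788.88 kg/s.
Ar in n2 = 0.547×788.88 = 431.52 kg/s.

431.5 kg/s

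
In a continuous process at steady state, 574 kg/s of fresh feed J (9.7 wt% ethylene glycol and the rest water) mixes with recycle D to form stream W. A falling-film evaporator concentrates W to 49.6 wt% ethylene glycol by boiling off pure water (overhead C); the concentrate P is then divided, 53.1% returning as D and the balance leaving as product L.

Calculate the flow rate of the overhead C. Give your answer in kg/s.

Overall ethylene glycol balance (none leaves overhead): ethylene glycol in fresh feed = ethylene glycol in product, i.e. 574×0.097 = (1−0.531)·P·0.496.
P = 55.678/(0.496×0.469) = 239.35 kg/s.
Recycle D = 0.531×239.35 = 127.09 kg/s.
Combined feed W = 574 + 127.09 = 701.09 kg/s.
Overhead C = W − P = 701.09 − 239.35 = 461.75 kg/s.

461.7 kg/s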